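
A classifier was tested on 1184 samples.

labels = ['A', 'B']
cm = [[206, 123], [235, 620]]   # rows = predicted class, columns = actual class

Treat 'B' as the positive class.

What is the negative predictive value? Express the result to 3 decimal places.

0.626

NPV = TN/(TN+FN) = 206/(206+123) = 0.626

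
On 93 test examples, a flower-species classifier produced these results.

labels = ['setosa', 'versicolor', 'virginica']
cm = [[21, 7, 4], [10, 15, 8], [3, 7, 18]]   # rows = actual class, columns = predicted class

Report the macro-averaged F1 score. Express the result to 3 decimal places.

0.580

Per-class F1 score (2·TP/(2·TP+FP+FN)):
  setosa: TP=21, FP=10+3=13, FN=7+4=11 → 42/66 = 0.6364
  versicolor: TP=15, FP=7+7=14, FN=10+8=18 → 30/62 = 0.4839
  virginica: TP=18, FP=4+8=12, FN=3+7=10 → 36/58 = 0.6207
Macro-F1 score = mean = (0.6364 + 0.4839 + 0.6207) / 3 = 0.580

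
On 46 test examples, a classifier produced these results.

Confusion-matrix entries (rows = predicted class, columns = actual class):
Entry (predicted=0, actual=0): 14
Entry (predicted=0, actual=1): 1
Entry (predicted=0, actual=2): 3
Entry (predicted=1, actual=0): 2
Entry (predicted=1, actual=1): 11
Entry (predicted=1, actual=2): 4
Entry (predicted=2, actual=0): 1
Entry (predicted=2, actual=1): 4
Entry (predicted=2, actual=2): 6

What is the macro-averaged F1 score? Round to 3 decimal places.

Per-class F1 score (2·TP/(2·TP+FP+FN)):
  0: TP=14, FP=1+3=4, FN=2+1=3 → 28/35 = 0.8000
  1: TP=11, FP=2+4=6, FN=1+4=5 → 22/33 = 0.6667
  2: TP=6, FP=1+4=5, FN=3+4=7 → 12/24 = 0.5000
Macro-F1 score = mean = (0.8000 + 0.6667 + 0.5000) / 3 = 0.656

0.656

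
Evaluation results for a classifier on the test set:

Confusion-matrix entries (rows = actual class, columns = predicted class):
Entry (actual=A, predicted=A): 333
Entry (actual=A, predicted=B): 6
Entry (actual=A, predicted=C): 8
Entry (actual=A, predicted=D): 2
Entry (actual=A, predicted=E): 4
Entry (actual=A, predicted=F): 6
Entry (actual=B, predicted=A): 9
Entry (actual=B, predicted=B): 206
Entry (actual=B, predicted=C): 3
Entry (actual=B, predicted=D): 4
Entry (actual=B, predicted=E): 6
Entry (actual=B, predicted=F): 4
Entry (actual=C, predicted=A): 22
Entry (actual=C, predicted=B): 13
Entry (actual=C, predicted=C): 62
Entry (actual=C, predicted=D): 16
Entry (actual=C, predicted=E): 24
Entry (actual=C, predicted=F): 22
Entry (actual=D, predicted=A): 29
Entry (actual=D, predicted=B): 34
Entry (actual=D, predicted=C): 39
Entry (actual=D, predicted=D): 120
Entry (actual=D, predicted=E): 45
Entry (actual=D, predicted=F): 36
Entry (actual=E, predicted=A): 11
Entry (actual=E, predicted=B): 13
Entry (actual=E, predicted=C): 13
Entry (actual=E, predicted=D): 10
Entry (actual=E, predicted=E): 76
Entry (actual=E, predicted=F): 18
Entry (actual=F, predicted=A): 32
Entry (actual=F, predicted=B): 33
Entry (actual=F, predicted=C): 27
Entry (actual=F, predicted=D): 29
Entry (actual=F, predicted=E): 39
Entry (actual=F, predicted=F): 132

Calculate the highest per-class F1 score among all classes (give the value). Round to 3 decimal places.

0.838

Per-class F1 score (2·TP/(2·TP+FP+FN)):
  A: TP=333, FP=9+22+29+11+32=103, FN=6+8+2+4+6=26 → 666/795 = 0.8377
  B: TP=206, FP=6+13+34+13+33=99, FN=9+3+4+6+4=26 → 412/537 = 0.7672
  C: TP=62, FP=8+3+39+13+27=90, FN=22+13+16+24+22=97 → 124/311 = 0.3987
  D: TP=120, FP=2+4+16+10+29=61, FN=29+34+39+45+36=183 → 240/484 = 0.4959
  E: TP=76, FP=4+6+24+45+39=118, FN=11+13+13+10+18=65 → 152/335 = 0.4537
  F: TP=132, FP=6+4+22+36+18=86, FN=32+33+27+29+39=160 → 264/510 = 0.5176
Highest is class 'A' with F1 score = 0.838.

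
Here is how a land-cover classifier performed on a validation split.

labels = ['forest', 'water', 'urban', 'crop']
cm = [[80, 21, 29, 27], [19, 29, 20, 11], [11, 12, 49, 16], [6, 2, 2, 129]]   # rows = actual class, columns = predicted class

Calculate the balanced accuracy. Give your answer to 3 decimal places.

0.590

Balanced accuracy = mean of per-class recall.
  forest: recall = 80/157 = 0.5096
  water: recall = 29/79 = 0.3671
  urban: recall = 49/88 = 0.5568
  crop: recall = 129/139 = 0.9281
Mean = (0.5096 + 0.3671 + 0.5568 + 0.9281) / 4 = 0.590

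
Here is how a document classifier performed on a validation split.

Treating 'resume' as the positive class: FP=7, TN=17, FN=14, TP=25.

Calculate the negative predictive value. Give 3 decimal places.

NPV = TN/(TN+FN) = 17/(17+14) = 0.548

0.548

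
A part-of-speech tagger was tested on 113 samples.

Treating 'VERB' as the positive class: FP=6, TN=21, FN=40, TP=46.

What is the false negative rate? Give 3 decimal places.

0.465

FNR = FN/(FN+TP) = 40/(40+46) = 0.465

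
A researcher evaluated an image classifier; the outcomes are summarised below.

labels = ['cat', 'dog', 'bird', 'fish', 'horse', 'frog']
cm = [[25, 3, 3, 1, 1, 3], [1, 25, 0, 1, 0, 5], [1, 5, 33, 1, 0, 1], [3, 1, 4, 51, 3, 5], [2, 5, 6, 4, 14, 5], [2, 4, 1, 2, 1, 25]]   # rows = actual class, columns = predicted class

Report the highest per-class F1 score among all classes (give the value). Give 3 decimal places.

0.803

Per-class F1 score (2·TP/(2·TP+FP+FN)):
  cat: TP=25, FP=1+1+3+2+2=9, FN=3+3+1+1+3=11 → 50/70 = 0.7143
  dog: TP=25, FP=3+5+1+5+4=18, FN=1+0+1+0+5=7 → 50/75 = 0.6667
  bird: TP=33, FP=3+0+4+6+1=14, FN=1+5+1+0+1=8 → 66/88 = 0.7500
  fish: TP=51, FP=1+1+1+4+2=9, FN=3+1+4+3+5=16 → 102/127 = 0.8031
  horse: TP=14, FP=1+0+0+3+1=5, FN=2+5+6+4+5=22 → 28/55 = 0.5091
  frog: TP=25, FP=3+5+1+5+5=19, FN=2+4+1+2+1=10 → 50/79 = 0.6329
Highest is class 'fish' with F1 score = 0.803.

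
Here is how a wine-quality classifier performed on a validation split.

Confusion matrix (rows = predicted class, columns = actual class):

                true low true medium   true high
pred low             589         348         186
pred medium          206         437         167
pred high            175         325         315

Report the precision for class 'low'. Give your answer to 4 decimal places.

0.5245

Treat 'low' as positive and all other classes as negative.
precision = TP/(TP+FP).
low: TP=589, FP=348+186=534 → 589/1123 = 0.52449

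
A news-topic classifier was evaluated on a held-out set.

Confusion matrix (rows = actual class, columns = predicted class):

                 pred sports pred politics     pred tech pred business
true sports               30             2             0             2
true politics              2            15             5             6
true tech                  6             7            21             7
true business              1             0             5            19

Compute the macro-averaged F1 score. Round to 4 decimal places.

Per-class F1 score (2·TP/(2·TP+FP+FN)):
  sports: TP=30, FP=2+6+1=9, FN=2+0+2=4 → 60/73 = 0.82192
  politics: TP=15, FP=2+7+0=9, FN=2+5+6=13 → 30/52 = 0.57692
  tech: TP=21, FP=0+5+5=10, FN=6+7+7=20 → 42/72 = 0.58333
  business: TP=19, FP=2+6+7=15, FN=1+0+5=6 → 38/59 = 0.64407
Macro-F1 score = mean = (0.82192 + 0.57692 + 0.58333 + 0.64407) / 4 = 0.6566

0.6566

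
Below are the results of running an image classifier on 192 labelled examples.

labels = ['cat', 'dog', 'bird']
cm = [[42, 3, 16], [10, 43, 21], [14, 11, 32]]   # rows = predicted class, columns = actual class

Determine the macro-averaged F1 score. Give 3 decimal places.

0.609

Per-class F1 score (2·TP/(2·TP+FP+FN)):
  cat: TP=42, FP=3+16=19, FN=10+14=24 → 84/127 = 0.6614
  dog: TP=43, FP=10+21=31, FN=3+11=14 → 86/131 = 0.6565
  bird: TP=32, FP=14+11=25, FN=16+21=37 → 64/126 = 0.5079
Macro-F1 score = mean = (0.6614 + 0.6565 + 0.5079) / 3 = 0.609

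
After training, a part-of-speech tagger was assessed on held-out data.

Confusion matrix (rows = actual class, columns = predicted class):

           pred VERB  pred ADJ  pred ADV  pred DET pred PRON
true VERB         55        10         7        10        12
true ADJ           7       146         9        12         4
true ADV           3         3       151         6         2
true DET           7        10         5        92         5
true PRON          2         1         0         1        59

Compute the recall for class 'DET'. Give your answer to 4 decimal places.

Treat 'DET' as positive and all other classes as negative.
recall = TP/(TP+FN).
DET: TP=92, FN=7+10+5+5=27 → 92/119 = 0.77311

0.7731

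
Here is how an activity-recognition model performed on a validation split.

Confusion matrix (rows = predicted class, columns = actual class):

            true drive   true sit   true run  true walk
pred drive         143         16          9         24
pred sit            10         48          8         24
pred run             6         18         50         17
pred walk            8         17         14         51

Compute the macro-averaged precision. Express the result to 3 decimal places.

0.599

Per-class precision (TP/(TP+FP)):
  drive: TP=143, FP=16+9+24=49 → 143/192 = 0.7448
  sit: TP=48, FP=10+8+24=42 → 48/90 = 0.5333
  run: TP=50, FP=6+18+17=41 → 50/91 = 0.5495
  walk: TP=51, FP=8+17+14=39 → 51/90 = 0.5667
Macro-precision = mean = (0.7448 + 0.5333 + 0.5495 + 0.5667) / 4 = 0.599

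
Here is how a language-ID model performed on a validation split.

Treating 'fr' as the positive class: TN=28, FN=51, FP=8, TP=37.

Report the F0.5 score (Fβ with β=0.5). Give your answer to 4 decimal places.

0.6903

Fβ = (1+β²)·TP / ((1+β²)·TP + β²·FN + FP), with β²=1/4
= 1.25·37 / (1.25·37 + 0.25·51 + 8) = 0.6903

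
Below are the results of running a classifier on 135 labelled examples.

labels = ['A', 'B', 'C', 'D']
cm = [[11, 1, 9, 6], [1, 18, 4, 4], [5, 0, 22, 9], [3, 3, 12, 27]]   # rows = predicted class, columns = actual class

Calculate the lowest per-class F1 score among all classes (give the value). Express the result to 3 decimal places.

0.468

Per-class F1 score (2·TP/(2·TP+FP+FN)):
  A: TP=11, FP=1+9+6=16, FN=1+5+3=9 → 22/47 = 0.4681
  B: TP=18, FP=1+4+4=9, FN=1+0+3=4 → 36/49 = 0.7347
  C: TP=22, FP=5+0+9=14, FN=9+4+12=25 → 44/83 = 0.5301
  D: TP=27, FP=3+3+12=18, FN=6+4+9=19 → 54/91 = 0.5934
Lowest is class 'A' with F1 score = 0.468.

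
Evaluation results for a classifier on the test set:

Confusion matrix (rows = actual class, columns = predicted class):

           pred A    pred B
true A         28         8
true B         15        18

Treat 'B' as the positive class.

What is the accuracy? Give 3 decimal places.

Accuracy = (TP+TN)/N = (18+28)/69 = 0.667

0.667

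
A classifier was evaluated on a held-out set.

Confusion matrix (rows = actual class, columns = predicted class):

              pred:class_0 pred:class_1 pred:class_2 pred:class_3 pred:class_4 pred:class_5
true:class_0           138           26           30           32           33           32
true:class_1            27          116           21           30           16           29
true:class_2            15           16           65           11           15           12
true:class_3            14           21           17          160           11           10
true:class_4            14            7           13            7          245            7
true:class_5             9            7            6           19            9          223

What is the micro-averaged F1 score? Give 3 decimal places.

0.647

Micro-averaging pools counts across classes: ΣTP=947, ΣFP=516, ΣFN=516.
Micro-F1 score = 2·TP/(2·TP+FP+FN) on pooled counts = 0.647 (equals overall accuracy in single-label multiclass).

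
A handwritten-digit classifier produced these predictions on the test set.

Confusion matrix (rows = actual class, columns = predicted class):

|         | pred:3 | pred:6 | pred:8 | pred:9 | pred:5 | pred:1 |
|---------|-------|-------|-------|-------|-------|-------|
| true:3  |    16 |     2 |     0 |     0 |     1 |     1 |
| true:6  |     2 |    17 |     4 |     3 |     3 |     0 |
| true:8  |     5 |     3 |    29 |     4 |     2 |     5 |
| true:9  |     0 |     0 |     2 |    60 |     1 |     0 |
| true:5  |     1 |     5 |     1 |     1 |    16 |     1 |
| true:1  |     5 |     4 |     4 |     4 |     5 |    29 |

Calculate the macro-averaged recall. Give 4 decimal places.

0.6919

Per-class recall (TP/(TP+FN)):
  3: TP=16, FN=2+0+0+1+1=4 → 16/20 = 0.80000
  6: TP=17, FN=2+4+3+3+0=12 → 17/29 = 0.58621
  8: TP=29, FN=5+3+4+2+5=19 → 29/48 = 0.60417
  9: TP=60, FN=0+0+2+1+0=3 → 60/63 = 0.95238
  5: TP=16, FN=1+5+1+1+1=9 → 16/25 = 0.64000
  1: TP=29, FN=5+4+4+4+5=22 → 29/51 = 0.56863
Macro-recall = mean = (0.80000 + 0.58621 + 0.60417 + 0.95238 + 0.64000 + 0.56863) / 6 = 0.6919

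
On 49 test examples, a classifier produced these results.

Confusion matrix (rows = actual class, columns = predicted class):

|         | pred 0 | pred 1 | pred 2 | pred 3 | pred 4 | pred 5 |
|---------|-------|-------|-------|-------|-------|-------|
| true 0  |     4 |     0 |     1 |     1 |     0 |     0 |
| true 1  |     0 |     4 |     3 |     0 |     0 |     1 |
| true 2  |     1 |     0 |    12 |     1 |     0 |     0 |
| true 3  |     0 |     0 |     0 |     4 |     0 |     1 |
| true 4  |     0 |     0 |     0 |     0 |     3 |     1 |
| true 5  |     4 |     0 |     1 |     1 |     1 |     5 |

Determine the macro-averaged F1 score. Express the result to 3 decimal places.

0.648

Per-class F1 score (2·TP/(2·TP+FP+FN)):
  0: TP=4, FP=0+1+0+0+4=5, FN=0+1+1+0+0=2 → 8/15 = 0.5333
  1: TP=4, FP=0+0+0+0+0=0, FN=0+3+0+0+1=4 → 8/12 = 0.6667
  2: TP=12, FP=1+3+0+0+1=5, FN=1+0+1+0+0=2 → 24/31 = 0.7742
  3: TP=4, FP=1+0+1+0+1=3, FN=0+0+0+0+1=1 → 8/12 = 0.6667
  4: TP=3, FP=0+0+0+0+1=1, FN=0+0+0+0+1=1 → 6/8 = 0.7500
  5: TP=5, FP=0+1+0+1+1=3, FN=4+0+1+1+1=7 → 10/20 = 0.5000
Macro-F1 score = mean = (0.5333 + 0.6667 + 0.7742 + 0.6667 + 0.7500 + 0.5000) / 6 = 0.648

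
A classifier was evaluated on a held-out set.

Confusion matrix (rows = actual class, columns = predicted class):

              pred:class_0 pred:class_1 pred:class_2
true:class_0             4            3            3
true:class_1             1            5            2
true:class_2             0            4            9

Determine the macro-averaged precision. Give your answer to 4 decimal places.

0.6198

Per-class precision (TP/(TP+FP)):
  class_0: TP=4, FP=1+0=1 → 4/5 = 0.80000
  class_1: TP=5, FP=3+4=7 → 5/12 = 0.41667
  class_2: TP=9, FP=3+2=5 → 9/14 = 0.64286
Macro-precision = mean = (0.80000 + 0.41667 + 0.64286) / 3 = 0.6198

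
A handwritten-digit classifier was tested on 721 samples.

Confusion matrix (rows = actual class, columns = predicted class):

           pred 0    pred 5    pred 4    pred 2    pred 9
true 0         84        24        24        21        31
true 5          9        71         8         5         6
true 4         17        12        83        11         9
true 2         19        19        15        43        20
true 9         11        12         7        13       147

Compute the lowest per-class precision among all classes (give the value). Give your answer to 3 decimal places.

Per-class precision (TP/(TP+FP)):
  0: TP=84, FP=9+17+19+11=56 → 84/140 = 0.6000
  5: TP=71, FP=24+12+19+12=67 → 71/138 = 0.5145
  4: TP=83, FP=24+8+15+7=54 → 83/137 = 0.6058
  2: TP=43, FP=21+5+11+13=50 → 43/93 = 0.4624
  9: TP=147, FP=31+6+9+20=66 → 147/213 = 0.6901
Lowest is class '2' with precision = 0.462.

0.462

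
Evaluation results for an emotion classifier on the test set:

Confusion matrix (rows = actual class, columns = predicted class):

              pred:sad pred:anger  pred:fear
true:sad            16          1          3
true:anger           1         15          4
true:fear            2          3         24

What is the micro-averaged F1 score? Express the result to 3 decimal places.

Micro-averaging pools counts across classes: ΣTP=55, ΣFP=14, ΣFN=14.
Micro-F1 score = 2·TP/(2·TP+FP+FN) on pooled counts = 0.797 (equals overall accuracy in single-label multiclass).

0.797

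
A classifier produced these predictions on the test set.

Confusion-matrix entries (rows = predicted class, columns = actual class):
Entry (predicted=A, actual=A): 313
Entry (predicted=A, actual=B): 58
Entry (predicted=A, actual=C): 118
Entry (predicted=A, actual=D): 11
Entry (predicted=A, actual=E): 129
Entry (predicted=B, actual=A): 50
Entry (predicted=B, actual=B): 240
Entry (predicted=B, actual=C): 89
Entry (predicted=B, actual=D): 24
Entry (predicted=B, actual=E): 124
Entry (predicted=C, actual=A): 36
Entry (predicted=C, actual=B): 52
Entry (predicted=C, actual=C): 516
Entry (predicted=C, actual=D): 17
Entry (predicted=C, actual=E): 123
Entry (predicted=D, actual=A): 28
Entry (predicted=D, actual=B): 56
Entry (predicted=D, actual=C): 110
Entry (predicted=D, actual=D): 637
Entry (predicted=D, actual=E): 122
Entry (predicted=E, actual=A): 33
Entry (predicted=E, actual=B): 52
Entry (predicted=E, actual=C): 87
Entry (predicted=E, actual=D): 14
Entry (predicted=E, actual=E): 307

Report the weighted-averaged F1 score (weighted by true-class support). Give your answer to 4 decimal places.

0.5917

Per-class F1 score (2·TP/(2·TP+FP+FN)):
  A: TP=313, FP=58+118+11+129=316, FN=50+36+28+33=147 → 626/1089 = 0.57484
  B: TP=240, FP=50+89+24+124=287, FN=58+52+56+52=218 → 480/985 = 0.48731
  C: TP=516, FP=36+52+17+123=228, FN=118+89+110+87=404 → 1032/1664 = 0.62019
  D: TP=637, FP=28+56+110+122=316, FN=11+24+17+14=66 → 1274/1656 = 0.76932
  E: TP=307, FP=33+52+87+14=186, FN=129+124+123+122=498 → 614/1298 = 0.47304
Weighted-F1 score = Σ (supportᵢ/N)·F1 scoreᵢ with N=3346: (460/3346)·0.57484 + (458/3346)·0.48731 + (920/3346)·0.62019 + (703/3346)·0.76932 + (805/3346)·0.47304 = 0.5917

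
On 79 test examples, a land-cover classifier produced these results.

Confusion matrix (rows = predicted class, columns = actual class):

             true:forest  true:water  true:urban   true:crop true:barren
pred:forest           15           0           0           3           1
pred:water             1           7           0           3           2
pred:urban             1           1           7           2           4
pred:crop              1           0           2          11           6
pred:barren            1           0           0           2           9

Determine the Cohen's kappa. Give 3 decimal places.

Observed agreement pₒ = trace/N = 49/79 = 0.6203
Expected agreement pₑ = Σ (rowᵢ·colᵢ)/N² = (19·19 + 8·13 + 9·15 + 21·20 + 22·12)/79² = 0.2057
κ = (pₒ − pₑ)/(1 − pₑ) = (0.6203 − 0.2057)/(1 − 0.2057) = 0.522

0.522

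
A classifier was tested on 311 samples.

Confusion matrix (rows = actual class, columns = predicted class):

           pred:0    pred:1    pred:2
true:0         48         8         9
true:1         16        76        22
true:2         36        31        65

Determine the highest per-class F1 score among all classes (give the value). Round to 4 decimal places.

0.6638

Per-class F1 score (2·TP/(2·TP+FP+FN)):
  0: TP=48, FP=16+36=52, FN=8+9=17 → 96/165 = 0.58182
  1: TP=76, FP=8+31=39, FN=16+22=38 → 152/229 = 0.66376
  2: TP=65, FP=9+22=31, FN=36+31=67 → 130/228 = 0.57018
Highest is class '1' with F1 score = 0.6638.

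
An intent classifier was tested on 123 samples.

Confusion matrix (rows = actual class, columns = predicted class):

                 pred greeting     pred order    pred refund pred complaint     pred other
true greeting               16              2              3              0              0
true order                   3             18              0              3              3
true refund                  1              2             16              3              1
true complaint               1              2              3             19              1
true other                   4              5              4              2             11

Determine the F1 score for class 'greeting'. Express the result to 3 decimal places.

0.696

F1 score = 2·TP/(2·TP+FP+FN).
greeting: TP=16, FP=3+1+1+4=9, FN=2+3+0+0=5 → 32/46 = 0.6957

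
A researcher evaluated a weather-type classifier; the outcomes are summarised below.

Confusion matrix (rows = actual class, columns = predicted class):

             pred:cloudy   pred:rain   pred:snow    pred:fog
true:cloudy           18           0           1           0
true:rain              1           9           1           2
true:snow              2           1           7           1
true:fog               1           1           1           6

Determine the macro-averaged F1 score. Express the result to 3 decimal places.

0.740

Per-class F1 score (2·TP/(2·TP+FP+FN)):
  cloudy: TP=18, FP=1+2+1=4, FN=0+1+0=1 → 36/41 = 0.8780
  rain: TP=9, FP=0+1+1=2, FN=1+1+2=4 → 18/24 = 0.7500
  snow: TP=7, FP=1+1+1=3, FN=2+1+1=4 → 14/21 = 0.6667
  fog: TP=6, FP=0+2+1=3, FN=1+1+1=3 → 12/18 = 0.6667
Macro-F1 score = mean = (0.8780 + 0.7500 + 0.6667 + 0.6667) / 4 = 0.740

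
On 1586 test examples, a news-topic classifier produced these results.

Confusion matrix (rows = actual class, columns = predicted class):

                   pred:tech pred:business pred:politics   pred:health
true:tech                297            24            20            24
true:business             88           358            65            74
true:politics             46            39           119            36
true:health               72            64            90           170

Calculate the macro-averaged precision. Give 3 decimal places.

Per-class precision (TP/(TP+FP)):
  tech: TP=297, FP=88+46+72=206 → 297/503 = 0.5905
  business: TP=358, FP=24+39+64=127 → 358/485 = 0.7381
  politics: TP=119, FP=20+65+90=175 → 119/294 = 0.4048
  health: TP=170, FP=24+74+36=134 → 170/304 = 0.5592
Macro-precision = mean = (0.5905 + 0.7381 + 0.4048 + 0.5592) / 4 = 0.573

0.573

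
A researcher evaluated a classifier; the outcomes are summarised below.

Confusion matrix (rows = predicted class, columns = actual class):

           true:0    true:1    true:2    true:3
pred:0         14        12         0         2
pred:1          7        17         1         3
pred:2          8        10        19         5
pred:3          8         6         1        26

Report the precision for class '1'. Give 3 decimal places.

One-vs-rest for '1': TP = diagonal; FP = other classes predicted '1'; FN = '1' predicted as other.
precision = TP/(TP+FP).
1: TP=17, FP=7+1+3=11 → 17/28 = 0.6071

0.607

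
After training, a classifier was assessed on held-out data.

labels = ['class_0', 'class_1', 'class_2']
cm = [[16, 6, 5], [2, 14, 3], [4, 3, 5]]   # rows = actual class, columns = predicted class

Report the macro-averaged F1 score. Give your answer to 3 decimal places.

Per-class F1 score (2·TP/(2·TP+FP+FN)):
  class_0: TP=16, FP=2+4=6, FN=6+5=11 → 32/49 = 0.6531
  class_1: TP=14, FP=6+3=9, FN=2+3=5 → 28/42 = 0.6667
  class_2: TP=5, FP=5+3=8, FN=4+3=7 → 10/25 = 0.4000
Macro-F1 score = mean = (0.6531 + 0.6667 + 0.4000) / 3 = 0.573

0.573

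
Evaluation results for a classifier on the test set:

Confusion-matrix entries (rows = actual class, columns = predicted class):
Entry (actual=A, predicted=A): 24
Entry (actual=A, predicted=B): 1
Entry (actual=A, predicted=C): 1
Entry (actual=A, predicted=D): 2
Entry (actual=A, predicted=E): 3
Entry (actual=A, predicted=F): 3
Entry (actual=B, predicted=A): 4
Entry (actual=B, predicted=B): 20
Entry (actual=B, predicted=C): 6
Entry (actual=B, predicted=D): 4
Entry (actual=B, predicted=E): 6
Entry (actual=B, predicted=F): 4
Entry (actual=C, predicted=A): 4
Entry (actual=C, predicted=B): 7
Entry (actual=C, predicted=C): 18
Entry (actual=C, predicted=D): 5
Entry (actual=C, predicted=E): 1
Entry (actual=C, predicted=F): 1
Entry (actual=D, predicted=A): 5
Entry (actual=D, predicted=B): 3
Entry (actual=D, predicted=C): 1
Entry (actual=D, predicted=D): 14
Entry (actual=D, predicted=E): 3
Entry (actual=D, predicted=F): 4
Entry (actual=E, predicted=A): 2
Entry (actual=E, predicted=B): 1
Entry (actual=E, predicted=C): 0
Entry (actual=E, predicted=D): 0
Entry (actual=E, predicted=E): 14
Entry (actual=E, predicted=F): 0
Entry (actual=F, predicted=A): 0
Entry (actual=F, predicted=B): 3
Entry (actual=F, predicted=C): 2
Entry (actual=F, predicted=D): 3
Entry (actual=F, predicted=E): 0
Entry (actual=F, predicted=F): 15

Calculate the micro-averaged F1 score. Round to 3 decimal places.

0.571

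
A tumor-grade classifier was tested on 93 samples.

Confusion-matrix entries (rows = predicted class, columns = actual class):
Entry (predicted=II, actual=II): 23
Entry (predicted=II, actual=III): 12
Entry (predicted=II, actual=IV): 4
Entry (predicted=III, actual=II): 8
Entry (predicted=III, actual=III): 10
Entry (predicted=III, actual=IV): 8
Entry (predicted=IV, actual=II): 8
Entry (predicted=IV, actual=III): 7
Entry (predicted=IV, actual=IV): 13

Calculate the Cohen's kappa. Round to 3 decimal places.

0.230

Observed agreement pₒ = trace/N = 46/93 = 0.4946
Expected agreement pₑ = Σ (rowᵢ·colᵢ)/N² = (39·39 + 29·26 + 25·28)/93² = 0.3440
κ = (pₒ − pₑ)/(1 − pₑ) = (0.4946 − 0.3440)/(1 − 0.3440) = 0.230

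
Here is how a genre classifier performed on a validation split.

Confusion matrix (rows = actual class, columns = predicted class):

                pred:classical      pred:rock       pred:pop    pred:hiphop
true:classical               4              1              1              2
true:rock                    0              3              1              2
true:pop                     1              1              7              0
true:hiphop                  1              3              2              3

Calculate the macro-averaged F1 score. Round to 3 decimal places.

0.519

Per-class F1 score (2·TP/(2·TP+FP+FN)):
  classical: TP=4, FP=0+1+1=2, FN=1+1+2=4 → 8/14 = 0.5714
  rock: TP=3, FP=1+1+3=5, FN=0+1+2=3 → 6/14 = 0.4286
  pop: TP=7, FP=1+1+2=4, FN=1+1+0=2 → 14/20 = 0.7000
  hiphop: TP=3, FP=2+2+0=4, FN=1+3+2=6 → 6/16 = 0.3750
Macro-F1 score = mean = (0.5714 + 0.4286 + 0.7000 + 0.3750) / 4 = 0.519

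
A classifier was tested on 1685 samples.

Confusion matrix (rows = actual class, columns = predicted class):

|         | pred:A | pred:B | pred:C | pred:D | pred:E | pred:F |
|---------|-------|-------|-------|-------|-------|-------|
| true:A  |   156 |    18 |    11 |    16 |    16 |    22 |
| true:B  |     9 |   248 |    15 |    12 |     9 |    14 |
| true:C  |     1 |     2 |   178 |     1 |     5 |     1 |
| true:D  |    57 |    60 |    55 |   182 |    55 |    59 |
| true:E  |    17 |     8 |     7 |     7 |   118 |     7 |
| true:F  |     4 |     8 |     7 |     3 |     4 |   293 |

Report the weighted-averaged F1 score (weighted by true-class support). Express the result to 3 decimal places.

0.680

Per-class F1 score (2·TP/(2·TP+FP+FN)):
  A: TP=156, FP=9+1+57+17+4=88, FN=18+11+16+16+22=83 → 312/483 = 0.6460
  B: TP=248, FP=18+2+60+8+8=96, FN=9+15+12+9+14=59 → 496/651 = 0.7619
  C: TP=178, FP=11+15+55+7+7=95, FN=1+2+1+5+1=10 → 356/461 = 0.7722
  D: TP=182, FP=16+12+1+7+3=39, FN=57+60+55+55+59=286 → 364/689 = 0.5283
  E: TP=118, FP=16+9+5+55+4=89, FN=17+8+7+7+7=46 → 236/371 = 0.6361
  F: TP=293, FP=22+14+1+59+7=103, FN=4+8+7+3+4=26 → 586/715 = 0.8196
Weighted-F1 score = Σ (supportᵢ/N)·F1 scoreᵢ with N=1685: (239/1685)·0.6460 + (307/1685)·0.7619 + (188/1685)·0.7722 + (468/1685)·0.5283 + (164/1685)·0.6361 + (319/1685)·0.8196 = 0.680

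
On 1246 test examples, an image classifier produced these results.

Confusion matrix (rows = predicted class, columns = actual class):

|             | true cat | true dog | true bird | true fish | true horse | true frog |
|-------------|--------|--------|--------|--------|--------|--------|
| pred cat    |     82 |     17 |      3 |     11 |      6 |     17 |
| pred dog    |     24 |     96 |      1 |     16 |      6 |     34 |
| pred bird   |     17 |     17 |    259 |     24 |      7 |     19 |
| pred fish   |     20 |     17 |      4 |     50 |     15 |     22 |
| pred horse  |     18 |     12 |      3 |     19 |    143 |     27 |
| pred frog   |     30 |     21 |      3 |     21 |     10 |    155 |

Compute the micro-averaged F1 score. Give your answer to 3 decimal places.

0.630

Micro-averaging pools counts across classes: ΣTP=785, ΣFP=461, ΣFN=461.
Micro-F1 score = 2·TP/(2·TP+FP+FN) on pooled counts = 0.630 (equals overall accuracy in single-label multiclass).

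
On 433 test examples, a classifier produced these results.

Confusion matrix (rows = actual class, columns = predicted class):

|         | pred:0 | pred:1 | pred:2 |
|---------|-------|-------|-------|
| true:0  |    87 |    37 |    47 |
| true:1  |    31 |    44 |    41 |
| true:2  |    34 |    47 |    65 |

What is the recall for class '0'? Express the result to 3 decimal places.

0.509

recall = TP/(TP+FN).
0: TP=87, FN=37+47=84 → 87/171 = 0.5088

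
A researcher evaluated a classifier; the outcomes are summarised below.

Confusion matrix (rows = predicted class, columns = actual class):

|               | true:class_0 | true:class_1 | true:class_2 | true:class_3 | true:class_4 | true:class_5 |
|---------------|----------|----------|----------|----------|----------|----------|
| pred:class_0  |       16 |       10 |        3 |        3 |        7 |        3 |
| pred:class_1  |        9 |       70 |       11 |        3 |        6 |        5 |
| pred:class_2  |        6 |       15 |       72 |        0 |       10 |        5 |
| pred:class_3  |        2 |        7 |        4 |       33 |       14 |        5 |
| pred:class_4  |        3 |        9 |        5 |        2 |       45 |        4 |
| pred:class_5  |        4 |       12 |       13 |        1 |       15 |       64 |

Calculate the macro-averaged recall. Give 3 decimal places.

0.605

Per-class recall (TP/(TP+FN)):
  class_0: TP=16, FN=9+6+2+3+4=24 → 16/40 = 0.4000
  class_1: TP=70, FN=10+15+7+9+12=53 → 70/123 = 0.5691
  class_2: TP=72, FN=3+11+4+5+13=36 → 72/108 = 0.6667
  class_3: TP=33, FN=3+3+0+2+1=9 → 33/42 = 0.7857
  class_4: TP=45, FN=7+6+10+14+15=52 → 45/97 = 0.4639
  class_5: TP=64, FN=3+5+5+5+4=22 → 64/86 = 0.7442
Macro-recall = mean = (0.4000 + 0.5691 + 0.6667 + 0.7857 + 0.4639 + 0.7442) / 6 = 0.605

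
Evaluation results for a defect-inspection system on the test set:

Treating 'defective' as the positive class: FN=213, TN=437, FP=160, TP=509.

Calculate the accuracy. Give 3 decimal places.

0.717

Accuracy = (TP+TN)/N = (509+437)/1319 = 0.717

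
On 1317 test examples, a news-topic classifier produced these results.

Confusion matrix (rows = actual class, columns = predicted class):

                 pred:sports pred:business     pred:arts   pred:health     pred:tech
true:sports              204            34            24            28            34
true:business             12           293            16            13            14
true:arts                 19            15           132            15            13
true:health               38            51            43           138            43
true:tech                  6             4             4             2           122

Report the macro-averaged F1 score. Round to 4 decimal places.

Per-class F1 score (2·TP/(2·TP+FP+FN)):
  sports: TP=204, FP=12+19+38+6=75, FN=34+24+28+34=120 → 408/603 = 0.67662
  business: TP=293, FP=34+15+51+4=104, FN=12+16+13+14=55 → 586/745 = 0.78658
  arts: TP=132, FP=24+16+43+4=87, FN=19+15+15+13=62 → 264/413 = 0.63923
  health: TP=138, FP=28+13+15+2=58, FN=38+51+43+43=175 → 276/509 = 0.54224
  tech: TP=122, FP=34+14+13+43=104, FN=6+4+4+2=16 → 244/364 = 0.67033
Macro-F1 score = mean = (0.67662 + 0.78658 + 0.63923 + 0.54224 + 0.67033) / 5 = 0.6630

0.6630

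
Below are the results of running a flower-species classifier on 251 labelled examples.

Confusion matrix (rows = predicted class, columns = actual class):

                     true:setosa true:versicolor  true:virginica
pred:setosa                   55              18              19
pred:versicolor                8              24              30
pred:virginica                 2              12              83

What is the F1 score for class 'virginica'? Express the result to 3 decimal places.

0.725

One-vs-rest for 'virginica': TP = diagonal; FP = other classes predicted 'virginica'; FN = 'virginica' predicted as other.
F1 score = 2·TP/(2·TP+FP+FN).
virginica: TP=83, FP=2+12=14, FN=19+30=49 → 166/229 = 0.7249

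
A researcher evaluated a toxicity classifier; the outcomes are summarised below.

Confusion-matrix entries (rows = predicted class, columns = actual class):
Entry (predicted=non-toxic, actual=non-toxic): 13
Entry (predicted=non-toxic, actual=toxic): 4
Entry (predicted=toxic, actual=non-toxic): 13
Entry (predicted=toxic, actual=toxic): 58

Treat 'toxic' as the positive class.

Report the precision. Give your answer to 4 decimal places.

0.8169

Precision = TP/(TP+FP) = 58/(58+13) = 58/71 = 0.8169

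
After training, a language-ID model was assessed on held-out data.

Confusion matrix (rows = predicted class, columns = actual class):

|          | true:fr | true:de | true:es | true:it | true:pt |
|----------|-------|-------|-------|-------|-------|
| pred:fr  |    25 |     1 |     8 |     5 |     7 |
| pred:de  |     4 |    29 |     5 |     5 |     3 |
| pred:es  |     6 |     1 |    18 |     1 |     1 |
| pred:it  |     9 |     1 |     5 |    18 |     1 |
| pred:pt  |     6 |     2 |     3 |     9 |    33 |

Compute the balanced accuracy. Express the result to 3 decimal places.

0.604

Balanced accuracy = mean of per-class recall.
  fr: recall = 25/50 = 0.5000
  de: recall = 29/34 = 0.8529
  es: recall = 18/39 = 0.4615
  it: recall = 18/38 = 0.4737
  pt: recall = 33/45 = 0.7333
Mean = (0.5000 + 0.8529 + 0.4615 + 0.4737 + 0.7333) / 5 = 0.604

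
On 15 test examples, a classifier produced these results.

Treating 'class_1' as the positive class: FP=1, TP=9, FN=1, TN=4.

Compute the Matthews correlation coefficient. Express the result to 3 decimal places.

0.700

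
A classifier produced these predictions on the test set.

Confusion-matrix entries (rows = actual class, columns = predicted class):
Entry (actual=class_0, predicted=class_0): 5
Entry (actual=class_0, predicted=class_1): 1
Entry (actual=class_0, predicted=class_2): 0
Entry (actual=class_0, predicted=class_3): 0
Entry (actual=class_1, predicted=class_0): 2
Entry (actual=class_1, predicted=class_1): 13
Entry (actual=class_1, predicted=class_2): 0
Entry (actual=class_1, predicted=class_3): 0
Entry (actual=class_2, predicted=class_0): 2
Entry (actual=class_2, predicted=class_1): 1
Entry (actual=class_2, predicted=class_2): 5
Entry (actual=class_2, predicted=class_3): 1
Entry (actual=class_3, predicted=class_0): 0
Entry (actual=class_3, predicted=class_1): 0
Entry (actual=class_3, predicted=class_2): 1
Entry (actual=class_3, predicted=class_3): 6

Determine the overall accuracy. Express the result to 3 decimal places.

Accuracy = trace / total = (5+13+5+6=29) / 37 = 29/37 = 0.784

0.784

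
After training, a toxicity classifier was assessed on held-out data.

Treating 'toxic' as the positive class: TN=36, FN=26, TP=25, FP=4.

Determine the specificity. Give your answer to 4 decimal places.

0.9000

Specificity = TN/(TN+FP) = 36/(36+4) = 0.9000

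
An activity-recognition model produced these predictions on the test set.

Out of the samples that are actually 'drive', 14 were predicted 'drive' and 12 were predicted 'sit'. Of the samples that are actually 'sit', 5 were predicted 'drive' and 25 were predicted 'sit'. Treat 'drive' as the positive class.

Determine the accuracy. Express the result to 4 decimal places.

Accuracy = (TP+TN)/N = (14+25)/56 = 0.6964

0.6964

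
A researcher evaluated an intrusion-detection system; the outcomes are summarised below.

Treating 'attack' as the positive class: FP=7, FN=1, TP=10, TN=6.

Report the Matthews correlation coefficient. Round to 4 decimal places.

MCC = (TP·TN − FP·FN) / √((TP+FP)(TP+FN)(TN+FP)(TN+FN))
Numerator = 10·6 − 7·1 = 53
Denominator = √(17·11·13·7) = √17017 = 130.4492
MCC = 53 / 130.4492 = 0.4063

0.4063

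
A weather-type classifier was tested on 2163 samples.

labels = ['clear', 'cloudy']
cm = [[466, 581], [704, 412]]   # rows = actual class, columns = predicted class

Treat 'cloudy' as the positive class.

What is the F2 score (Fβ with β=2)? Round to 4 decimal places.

Fβ = (1+β²)·TP / ((1+β²)·TP + β²·FN + FP), with β²=4
= 5·412 / (5·412 + 4·704 + 581) = 0.3775

0.3775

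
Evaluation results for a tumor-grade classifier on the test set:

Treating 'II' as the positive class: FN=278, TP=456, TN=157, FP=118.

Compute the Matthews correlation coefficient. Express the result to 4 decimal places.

MCC = (TP·TN − FP·FN) / √((TP+FP)(TP+FN)(TN+FP)(TN+FN))
Numerator = 456·157 − 118·278 = 38788
Denominator = √(574·734·275·435) = √50399926500 = 224499.2795
MCC = 38788 / 224499.2795 = 0.1728

0.1728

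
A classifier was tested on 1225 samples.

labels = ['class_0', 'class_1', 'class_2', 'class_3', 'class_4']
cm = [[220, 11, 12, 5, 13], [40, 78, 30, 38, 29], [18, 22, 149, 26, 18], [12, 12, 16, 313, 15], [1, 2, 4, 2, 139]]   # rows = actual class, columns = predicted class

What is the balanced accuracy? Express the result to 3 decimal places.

Balanced accuracy = mean of per-class recall.
  class_0: recall = 220/261 = 0.8429
  class_1: recall = 78/215 = 0.3628
  class_2: recall = 149/233 = 0.6395
  class_3: recall = 313/368 = 0.8505
  class_4: recall = 139/148 = 0.9392
Mean = (0.8429 + 0.3628 + 0.6395 + 0.8505 + 0.9392) / 5 = 0.727

0.727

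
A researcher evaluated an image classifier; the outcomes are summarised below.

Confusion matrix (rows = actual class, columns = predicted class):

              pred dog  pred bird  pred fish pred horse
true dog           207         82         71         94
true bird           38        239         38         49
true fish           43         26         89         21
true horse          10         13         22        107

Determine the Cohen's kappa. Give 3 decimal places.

0.401

Observed agreement pₒ = trace/N = 642/1149 = 0.5587
Expected agreement pₑ = Σ (rowᵢ·colᵢ)/N² = (454·298 + 364·360 + 179·220 + 152·271)/1149² = 0.2628
κ = (pₒ − pₑ)/(1 − pₑ) = (0.5587 − 0.2628)/(1 − 0.2628) = 0.401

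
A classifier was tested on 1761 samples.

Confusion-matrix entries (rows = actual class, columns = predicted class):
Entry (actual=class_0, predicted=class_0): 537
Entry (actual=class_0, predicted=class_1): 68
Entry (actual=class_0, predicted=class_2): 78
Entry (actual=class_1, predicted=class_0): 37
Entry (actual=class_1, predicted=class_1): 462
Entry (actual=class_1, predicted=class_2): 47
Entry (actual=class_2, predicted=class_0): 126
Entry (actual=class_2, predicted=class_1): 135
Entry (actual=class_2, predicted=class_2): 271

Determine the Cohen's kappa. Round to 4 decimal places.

0.5781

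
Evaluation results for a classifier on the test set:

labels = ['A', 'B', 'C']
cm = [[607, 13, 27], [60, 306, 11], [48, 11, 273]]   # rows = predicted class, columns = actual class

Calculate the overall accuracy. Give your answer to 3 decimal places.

0.875

Accuracy = trace / total = (607+306+273=1186) / 1356 = 1186/1356 = 0.875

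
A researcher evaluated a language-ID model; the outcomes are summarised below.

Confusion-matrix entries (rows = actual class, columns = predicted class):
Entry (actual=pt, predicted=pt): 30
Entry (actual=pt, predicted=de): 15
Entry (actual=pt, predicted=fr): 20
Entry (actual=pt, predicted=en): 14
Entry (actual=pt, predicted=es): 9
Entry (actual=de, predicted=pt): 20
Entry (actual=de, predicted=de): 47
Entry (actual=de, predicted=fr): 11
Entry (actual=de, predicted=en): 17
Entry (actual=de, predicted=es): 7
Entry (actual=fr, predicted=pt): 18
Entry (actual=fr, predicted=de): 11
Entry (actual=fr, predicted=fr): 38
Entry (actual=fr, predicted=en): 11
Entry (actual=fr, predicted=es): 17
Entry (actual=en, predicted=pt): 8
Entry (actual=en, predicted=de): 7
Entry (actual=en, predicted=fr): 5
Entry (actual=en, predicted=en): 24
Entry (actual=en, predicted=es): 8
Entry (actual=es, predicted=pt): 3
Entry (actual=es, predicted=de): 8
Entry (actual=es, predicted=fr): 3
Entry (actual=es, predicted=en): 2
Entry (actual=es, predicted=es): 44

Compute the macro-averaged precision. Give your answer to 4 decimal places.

0.4556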